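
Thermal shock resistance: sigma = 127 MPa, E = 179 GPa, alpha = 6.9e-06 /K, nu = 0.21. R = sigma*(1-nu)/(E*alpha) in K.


R = 127*(1-0.21)/(179*1000*6.9e-06) = 81 K

81


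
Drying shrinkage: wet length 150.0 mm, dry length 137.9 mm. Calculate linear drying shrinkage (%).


DS = (150.0 - 137.9) / 150.0 * 100 = 8.07%

8.07


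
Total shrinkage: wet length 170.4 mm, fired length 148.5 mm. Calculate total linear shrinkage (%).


TS = (170.4 - 148.5) / 170.4 * 100 = 12.85%

12.85


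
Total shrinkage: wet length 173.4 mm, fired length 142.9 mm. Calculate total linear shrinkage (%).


TS = (173.4 - 142.9) / 173.4 * 100 = 17.59%

17.59


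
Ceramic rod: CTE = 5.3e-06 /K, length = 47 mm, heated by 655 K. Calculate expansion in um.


dL = 5.3e-06 * 47 * 655 * 1000 = 163.161 um

163.161


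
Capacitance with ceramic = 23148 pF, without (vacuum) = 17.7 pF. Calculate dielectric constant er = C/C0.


er = 23148 / 17.7 = 1307.8

1307.8


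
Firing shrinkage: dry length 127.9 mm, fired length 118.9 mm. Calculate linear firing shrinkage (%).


FS = (127.9 - 118.9) / 127.9 * 100 = 7.04%

7.04


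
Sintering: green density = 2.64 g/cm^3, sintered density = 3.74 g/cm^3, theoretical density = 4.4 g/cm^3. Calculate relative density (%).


Relative = 3.74 / 4.4 * 100 = 85.0%

85.0


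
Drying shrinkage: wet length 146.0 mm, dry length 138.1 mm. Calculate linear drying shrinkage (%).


DS = (146.0 - 138.1) / 146.0 * 100 = 5.41%

5.41


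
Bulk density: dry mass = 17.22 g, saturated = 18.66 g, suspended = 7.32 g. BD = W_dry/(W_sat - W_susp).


BD = 17.22 / (18.66 - 7.32) = 17.22 / 11.34 = 1.519 g/cm^3

1.519


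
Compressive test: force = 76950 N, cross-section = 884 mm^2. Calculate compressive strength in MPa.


CS = 76950 / 884 = 87.0 MPa

87.0


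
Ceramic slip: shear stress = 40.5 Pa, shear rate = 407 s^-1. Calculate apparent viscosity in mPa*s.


eta = tau/gamma * 1000 = 40.5/407 * 1000 = 99.5 mPa*s

99.5


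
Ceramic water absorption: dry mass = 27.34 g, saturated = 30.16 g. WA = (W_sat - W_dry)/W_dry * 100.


WA = (30.16 - 27.34) / 27.34 * 100 = 10.31%

10.31


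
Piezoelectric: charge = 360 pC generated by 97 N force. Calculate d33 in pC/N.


d33 = 360 / 97 = 3.7 pC/N

3.7


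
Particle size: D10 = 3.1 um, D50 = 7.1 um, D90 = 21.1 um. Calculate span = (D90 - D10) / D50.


Span = (21.1 - 3.1) / 7.1 = 18.0 / 7.1 = 2.535

2.535


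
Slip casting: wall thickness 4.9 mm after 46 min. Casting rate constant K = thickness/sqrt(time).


K = 4.9 / sqrt(46) = 4.9 / 6.7823 = 0.722 mm/min^0.5

0.722


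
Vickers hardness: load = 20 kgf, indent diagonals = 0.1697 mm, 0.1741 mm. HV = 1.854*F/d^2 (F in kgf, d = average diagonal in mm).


d_avg = (0.1697+0.1741)/2 = 0.1719 mm
HV = 1.854*20/0.1719^2 = 1255

1255


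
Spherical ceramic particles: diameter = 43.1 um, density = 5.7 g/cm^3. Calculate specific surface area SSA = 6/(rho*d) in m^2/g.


SSA = 6 / (5.7 * 43.1) = 0.024 m^2/g

0.024


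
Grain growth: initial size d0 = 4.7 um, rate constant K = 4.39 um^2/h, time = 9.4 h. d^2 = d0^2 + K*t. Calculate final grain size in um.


d^2 = 4.7^2 + 4.39*9.4 = 63.356
d = sqrt(63.356) = 7.96 um

7.96


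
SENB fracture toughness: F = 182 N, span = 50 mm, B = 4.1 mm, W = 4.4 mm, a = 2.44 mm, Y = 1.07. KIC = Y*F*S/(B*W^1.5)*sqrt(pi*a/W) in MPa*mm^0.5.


KIC = 1.07*182*50/(4.1*4.4^1.5)*sqrt(pi*2.44/4.4) = 339.63

339.63


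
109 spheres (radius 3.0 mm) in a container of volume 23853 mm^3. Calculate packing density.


V_sphere = 4/3*pi*3.0^3 = 113.0973 mm^3
Total V = 109*113.0973 = 12327.6057 mm^3
PD = 12327.6057 / 23853 = 0.517

0.517


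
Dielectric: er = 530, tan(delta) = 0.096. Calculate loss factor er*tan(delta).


Loss = 530 * 0.096 = 50.88

50.88


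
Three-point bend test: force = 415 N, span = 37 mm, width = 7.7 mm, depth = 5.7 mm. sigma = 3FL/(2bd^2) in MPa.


sigma = 3*415*37/(2*7.7*5.7^2) = 92.1 MPa

92.1


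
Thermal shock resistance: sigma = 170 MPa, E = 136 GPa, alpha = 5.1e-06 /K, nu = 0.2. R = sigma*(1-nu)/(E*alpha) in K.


R = 170*(1-0.2)/(136*1000*5.1e-06) = 196 K

196


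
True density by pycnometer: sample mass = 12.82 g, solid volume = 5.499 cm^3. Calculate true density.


TD = 12.82 / 5.499 = 2.331 g/cm^3

2.331


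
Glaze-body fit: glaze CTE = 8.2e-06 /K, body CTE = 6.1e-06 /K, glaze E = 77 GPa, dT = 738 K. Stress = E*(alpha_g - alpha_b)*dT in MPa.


Stress = 77*1000*(8.2e-06 - 6.1e-06)*738 = 119.3 MPa

119.3


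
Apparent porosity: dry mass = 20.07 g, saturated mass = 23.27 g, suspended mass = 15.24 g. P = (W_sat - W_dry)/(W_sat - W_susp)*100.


P = (23.27 - 20.07) / (23.27 - 15.24) * 100 = 3.2 / 8.03 * 100 = 39.9%

39.9


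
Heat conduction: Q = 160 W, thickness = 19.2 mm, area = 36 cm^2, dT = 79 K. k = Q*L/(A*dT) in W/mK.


k = 160*19.2/1000/(36/10000*79) = 10.8 W/mK

10.8


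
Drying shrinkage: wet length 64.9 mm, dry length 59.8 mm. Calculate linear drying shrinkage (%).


DS = (64.9 - 59.8) / 64.9 * 100 = 7.86%

7.86


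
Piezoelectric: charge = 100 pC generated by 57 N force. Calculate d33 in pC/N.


d33 = 100 / 57 = 1.8 pC/N

1.8


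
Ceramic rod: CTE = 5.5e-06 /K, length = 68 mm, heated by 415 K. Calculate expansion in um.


dL = 5.5e-06 * 68 * 415 * 1000 = 155.21 um

155.21


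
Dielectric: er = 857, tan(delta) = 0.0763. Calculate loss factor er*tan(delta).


Loss = 857 * 0.0763 = 65.389

65.389


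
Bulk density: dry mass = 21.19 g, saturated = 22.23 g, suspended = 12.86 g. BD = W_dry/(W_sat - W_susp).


BD = 21.19 / (22.23 - 12.86) = 21.19 / 9.37 = 2.261 g/cm^3

2.261


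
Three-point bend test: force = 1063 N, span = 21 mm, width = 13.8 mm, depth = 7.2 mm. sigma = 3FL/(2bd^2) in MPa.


sigma = 3*1063*21/(2*13.8*7.2^2) = 46.8 MPa

46.8


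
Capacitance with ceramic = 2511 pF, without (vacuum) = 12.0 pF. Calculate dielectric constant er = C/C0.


er = 2511 / 12.0 = 209.25

209.25


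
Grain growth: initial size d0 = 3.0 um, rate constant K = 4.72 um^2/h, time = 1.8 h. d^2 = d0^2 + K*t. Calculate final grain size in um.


d^2 = 3.0^2 + 4.72*1.8 = 17.496
d = sqrt(17.496) = 4.18 um

4.18


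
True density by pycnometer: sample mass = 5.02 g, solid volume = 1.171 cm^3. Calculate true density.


TD = 5.02 / 1.171 = 4.287 g/cm^3

4.287


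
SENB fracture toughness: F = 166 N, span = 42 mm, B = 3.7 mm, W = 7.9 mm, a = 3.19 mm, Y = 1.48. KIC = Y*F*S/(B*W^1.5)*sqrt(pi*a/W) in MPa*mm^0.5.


KIC = 1.48*166*42/(3.7*7.9^1.5)*sqrt(pi*3.19/7.9) = 141.46

141.46


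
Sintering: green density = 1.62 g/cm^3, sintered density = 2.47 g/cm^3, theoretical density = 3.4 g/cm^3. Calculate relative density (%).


Relative = 2.47 / 3.4 * 100 = 72.6%

72.6


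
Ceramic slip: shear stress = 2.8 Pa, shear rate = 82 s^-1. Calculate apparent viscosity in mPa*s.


eta = tau/gamma * 1000 = 2.8/82 * 1000 = 34.1 mPa*s

34.1


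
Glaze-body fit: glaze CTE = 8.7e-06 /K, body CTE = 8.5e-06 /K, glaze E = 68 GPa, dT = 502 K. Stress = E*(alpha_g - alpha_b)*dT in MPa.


Stress = 68*1000*(8.7e-06 - 8.5e-06)*502 = 6.8 MPa

6.8


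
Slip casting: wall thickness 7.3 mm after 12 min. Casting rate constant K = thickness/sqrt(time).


K = 7.3 / sqrt(12) = 7.3 / 3.4641 = 2.107 mm/min^0.5

2.107


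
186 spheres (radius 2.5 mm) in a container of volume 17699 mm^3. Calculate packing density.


V_sphere = 4/3*pi*2.5^3 = 65.4498 mm^3
Total V = 186*65.4498 = 12173.6628 mm^3
PD = 12173.6628 / 17699 = 0.688

0.688


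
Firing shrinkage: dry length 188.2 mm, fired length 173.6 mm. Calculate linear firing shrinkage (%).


FS = (188.2 - 173.6) / 188.2 * 100 = 7.76%

7.76


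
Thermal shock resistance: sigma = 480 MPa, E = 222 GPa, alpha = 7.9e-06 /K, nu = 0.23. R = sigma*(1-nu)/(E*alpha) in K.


R = 480*(1-0.23)/(222*1000*7.9e-06) = 211 K

211


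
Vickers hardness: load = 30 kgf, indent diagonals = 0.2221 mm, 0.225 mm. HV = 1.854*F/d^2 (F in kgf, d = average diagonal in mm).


d_avg = (0.2221+0.225)/2 = 0.22355 mm
HV = 1.854*30/0.22355^2 = 1113

1113


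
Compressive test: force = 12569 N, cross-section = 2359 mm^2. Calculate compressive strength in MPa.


CS = 12569 / 2359 = 5.3 MPa

5.3


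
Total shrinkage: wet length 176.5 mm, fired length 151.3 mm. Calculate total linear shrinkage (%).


TS = (176.5 - 151.3) / 176.5 * 100 = 14.28%

14.28


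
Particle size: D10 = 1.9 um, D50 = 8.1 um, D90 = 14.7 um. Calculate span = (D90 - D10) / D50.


Span = (14.7 - 1.9) / 8.1 = 12.8 / 8.1 = 1.58

1.58


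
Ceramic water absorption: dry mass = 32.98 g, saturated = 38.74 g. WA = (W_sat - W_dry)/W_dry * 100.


WA = (38.74 - 32.98) / 32.98 * 100 = 17.47%

17.47


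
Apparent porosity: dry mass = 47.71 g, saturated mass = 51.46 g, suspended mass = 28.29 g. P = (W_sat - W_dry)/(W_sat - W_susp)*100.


P = (51.46 - 47.71) / (51.46 - 28.29) * 100 = 3.75 / 23.17 * 100 = 16.2%

16.2


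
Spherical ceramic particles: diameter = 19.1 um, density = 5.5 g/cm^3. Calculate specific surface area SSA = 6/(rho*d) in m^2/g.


SSA = 6 / (5.5 * 19.1) = 0.057 m^2/g

0.057


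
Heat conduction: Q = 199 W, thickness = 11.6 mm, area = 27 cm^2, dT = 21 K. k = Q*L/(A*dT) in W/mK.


k = 199*11.6/1000/(27/10000*21) = 40.71 W/mK

40.71


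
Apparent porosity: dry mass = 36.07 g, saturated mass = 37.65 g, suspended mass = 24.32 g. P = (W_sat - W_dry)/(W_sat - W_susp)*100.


P = (37.65 - 36.07) / (37.65 - 24.32) * 100 = 1.58 / 13.33 * 100 = 11.9%

11.9


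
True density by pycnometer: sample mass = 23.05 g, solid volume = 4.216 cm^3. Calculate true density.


TD = 23.05 / 4.216 = 5.467 g/cm^3

5.467


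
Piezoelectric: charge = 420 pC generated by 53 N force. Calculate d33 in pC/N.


d33 = 420 / 53 = 7.9 pC/N

7.9


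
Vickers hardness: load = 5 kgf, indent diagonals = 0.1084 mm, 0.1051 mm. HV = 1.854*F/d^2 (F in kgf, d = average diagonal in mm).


d_avg = (0.1084+0.1051)/2 = 0.10675 mm
HV = 1.854*5/0.10675^2 = 813

813


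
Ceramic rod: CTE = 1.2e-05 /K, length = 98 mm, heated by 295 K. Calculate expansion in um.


dL = 1.2e-05 * 98 * 295 * 1000 = 346.92 um

346.92


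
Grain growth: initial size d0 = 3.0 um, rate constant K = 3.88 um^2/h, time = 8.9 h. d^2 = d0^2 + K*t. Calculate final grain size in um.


d^2 = 3.0^2 + 3.88*8.9 = 43.532
d = sqrt(43.532) = 6.6 um

6.6


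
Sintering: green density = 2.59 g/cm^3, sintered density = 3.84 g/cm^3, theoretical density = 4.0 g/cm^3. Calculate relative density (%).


Relative = 3.84 / 4.0 * 100 = 96.0%

96.0


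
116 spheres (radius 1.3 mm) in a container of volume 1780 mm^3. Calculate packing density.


V_sphere = 4/3*pi*1.3^3 = 9.2028 mm^3
Total V = 116*9.2028 = 1067.5248 mm^3
PD = 1067.5248 / 1780 = 0.6

0.6


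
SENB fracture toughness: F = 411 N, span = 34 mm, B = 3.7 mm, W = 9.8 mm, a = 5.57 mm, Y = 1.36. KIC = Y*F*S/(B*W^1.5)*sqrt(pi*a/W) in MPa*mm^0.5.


KIC = 1.36*411*34/(3.7*9.8^1.5)*sqrt(pi*5.57/9.8) = 223.72

223.72


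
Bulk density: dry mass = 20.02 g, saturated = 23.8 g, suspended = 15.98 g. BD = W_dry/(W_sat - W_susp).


BD = 20.02 / (23.8 - 15.98) = 20.02 / 7.82 = 2.56 g/cm^3

2.56


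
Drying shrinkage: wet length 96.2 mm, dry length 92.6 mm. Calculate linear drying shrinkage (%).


DS = (96.2 - 92.6) / 96.2 * 100 = 3.74%

3.74


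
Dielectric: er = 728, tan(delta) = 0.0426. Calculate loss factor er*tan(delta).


Loss = 728 * 0.0426 = 31.013

31.013


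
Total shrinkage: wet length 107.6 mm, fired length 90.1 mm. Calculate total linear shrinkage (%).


TS = (107.6 - 90.1) / 107.6 * 100 = 16.26%

16.26


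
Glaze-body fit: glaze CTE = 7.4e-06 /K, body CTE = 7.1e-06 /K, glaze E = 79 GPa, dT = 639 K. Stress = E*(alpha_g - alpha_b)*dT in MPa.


Stress = 79*1000*(7.4e-06 - 7.1e-06)*639 = 15.1 MPa

15.1


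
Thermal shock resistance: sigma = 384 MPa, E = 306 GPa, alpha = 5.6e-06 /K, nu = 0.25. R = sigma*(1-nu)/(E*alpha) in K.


R = 384*(1-0.25)/(306*1000*5.6e-06) = 168 K

168


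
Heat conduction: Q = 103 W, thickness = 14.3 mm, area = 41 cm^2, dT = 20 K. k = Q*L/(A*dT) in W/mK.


k = 103*14.3/1000/(41/10000*20) = 17.96 W/mK

17.96


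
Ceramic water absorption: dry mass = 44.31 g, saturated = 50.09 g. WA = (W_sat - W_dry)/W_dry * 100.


WA = (50.09 - 44.31) / 44.31 * 100 = 13.04%

13.04


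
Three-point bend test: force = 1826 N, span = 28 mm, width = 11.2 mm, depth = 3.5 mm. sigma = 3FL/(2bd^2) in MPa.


sigma = 3*1826*28/(2*11.2*3.5^2) = 559.0 MPa

559.0


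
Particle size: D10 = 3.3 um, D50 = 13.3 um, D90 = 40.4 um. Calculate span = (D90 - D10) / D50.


Span = (40.4 - 3.3) / 13.3 = 37.1 / 13.3 = 2.789

2.789


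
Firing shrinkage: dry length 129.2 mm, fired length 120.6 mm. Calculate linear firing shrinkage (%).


FS = (129.2 - 120.6) / 129.2 * 100 = 6.66%

6.66


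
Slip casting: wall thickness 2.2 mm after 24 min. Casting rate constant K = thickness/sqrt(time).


K = 2.2 / sqrt(24) = 2.2 / 4.899 = 0.449 mm/min^0.5

0.449


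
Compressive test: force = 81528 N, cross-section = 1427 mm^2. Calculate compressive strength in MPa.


CS = 81528 / 1427 = 57.1 MPa

57.1


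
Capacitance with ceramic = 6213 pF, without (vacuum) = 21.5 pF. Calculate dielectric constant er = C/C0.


er = 6213 / 21.5 = 288.98

288.98


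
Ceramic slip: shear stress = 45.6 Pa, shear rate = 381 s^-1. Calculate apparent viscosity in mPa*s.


eta = tau/gamma * 1000 = 45.6/381 * 1000 = 119.7 mPa*s

119.7


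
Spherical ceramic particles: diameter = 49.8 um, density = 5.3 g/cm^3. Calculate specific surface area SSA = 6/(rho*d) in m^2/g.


SSA = 6 / (5.3 * 49.8) = 0.023 m^2/g

0.023


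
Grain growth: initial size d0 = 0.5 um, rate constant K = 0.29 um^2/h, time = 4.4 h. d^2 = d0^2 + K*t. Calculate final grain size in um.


d^2 = 0.5^2 + 0.29*4.4 = 1.526
d = sqrt(1.526) = 1.24 um

1.24


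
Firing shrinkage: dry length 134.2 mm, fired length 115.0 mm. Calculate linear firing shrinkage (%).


FS = (134.2 - 115.0) / 134.2 * 100 = 14.31%

14.31


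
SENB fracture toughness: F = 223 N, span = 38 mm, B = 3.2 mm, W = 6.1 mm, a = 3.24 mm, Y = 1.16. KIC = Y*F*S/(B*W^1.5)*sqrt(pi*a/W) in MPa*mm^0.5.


KIC = 1.16*223*38/(3.2*6.1^1.5)*sqrt(pi*3.24/6.1) = 263.38

263.38


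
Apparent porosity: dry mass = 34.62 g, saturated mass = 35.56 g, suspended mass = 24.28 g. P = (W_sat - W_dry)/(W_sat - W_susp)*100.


P = (35.56 - 34.62) / (35.56 - 24.28) * 100 = 0.94 / 11.28 * 100 = 8.3%

8.3


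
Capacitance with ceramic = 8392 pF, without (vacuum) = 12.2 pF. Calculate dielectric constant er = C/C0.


er = 8392 / 12.2 = 687.87

687.87


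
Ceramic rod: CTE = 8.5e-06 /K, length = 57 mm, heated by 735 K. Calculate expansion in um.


dL = 8.5e-06 * 57 * 735 * 1000 = 356.108 um

356.108


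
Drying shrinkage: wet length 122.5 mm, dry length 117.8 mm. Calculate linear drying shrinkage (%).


DS = (122.5 - 117.8) / 122.5 * 100 = 3.84%

3.84


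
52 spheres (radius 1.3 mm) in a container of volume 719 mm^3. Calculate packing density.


V_sphere = 4/3*pi*1.3^3 = 9.2028 mm^3
Total V = 52*9.2028 = 478.5456 mm^3
PD = 478.5456 / 719 = 0.666

0.666


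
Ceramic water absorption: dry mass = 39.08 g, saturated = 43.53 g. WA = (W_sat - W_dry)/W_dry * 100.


WA = (43.53 - 39.08) / 39.08 * 100 = 11.39%

11.39


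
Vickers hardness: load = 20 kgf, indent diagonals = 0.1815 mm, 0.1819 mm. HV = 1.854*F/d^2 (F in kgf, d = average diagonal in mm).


d_avg = (0.1815+0.1819)/2 = 0.1817 mm
HV = 1.854*20/0.1817^2 = 1123

1123


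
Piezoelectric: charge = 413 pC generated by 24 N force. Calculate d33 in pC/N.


d33 = 413 / 24 = 17.2 pC/N

17.2


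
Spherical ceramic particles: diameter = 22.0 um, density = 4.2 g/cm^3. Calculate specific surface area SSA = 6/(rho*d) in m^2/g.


SSA = 6 / (4.2 * 22.0) = 0.065 m^2/g

0.065


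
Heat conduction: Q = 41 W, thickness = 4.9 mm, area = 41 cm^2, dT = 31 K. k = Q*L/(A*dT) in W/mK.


k = 41*4.9/1000/(41/10000*31) = 1.58 W/mK

1.58


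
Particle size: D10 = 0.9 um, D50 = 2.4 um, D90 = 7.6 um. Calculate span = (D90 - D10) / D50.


Span = (7.6 - 0.9) / 2.4 = 6.7 / 2.4 = 2.792

2.792


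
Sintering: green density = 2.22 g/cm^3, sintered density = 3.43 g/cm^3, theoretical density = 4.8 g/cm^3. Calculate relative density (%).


Relative = 3.43 / 4.8 * 100 = 71.5%

71.5


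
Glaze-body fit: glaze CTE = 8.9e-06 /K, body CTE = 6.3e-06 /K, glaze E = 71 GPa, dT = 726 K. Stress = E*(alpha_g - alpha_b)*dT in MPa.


Stress = 71*1000*(8.9e-06 - 6.3e-06)*726 = 134.0 MPa

134.0


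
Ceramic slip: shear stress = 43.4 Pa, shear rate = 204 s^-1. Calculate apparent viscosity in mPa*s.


eta = tau/gamma * 1000 = 43.4/204 * 1000 = 212.7 mPa*s

212.7


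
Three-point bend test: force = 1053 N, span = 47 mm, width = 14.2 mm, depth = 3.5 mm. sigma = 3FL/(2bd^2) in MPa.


sigma = 3*1053*47/(2*14.2*3.5^2) = 426.8 MPa

426.8


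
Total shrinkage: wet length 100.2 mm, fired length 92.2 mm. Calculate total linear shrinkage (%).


TS = (100.2 - 92.2) / 100.2 * 100 = 7.98%

7.98


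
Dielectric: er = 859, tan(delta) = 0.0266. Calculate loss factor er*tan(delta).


Loss = 859 * 0.0266 = 22.849

22.849


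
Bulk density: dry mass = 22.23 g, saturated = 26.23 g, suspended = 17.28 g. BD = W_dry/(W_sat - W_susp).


BD = 22.23 / (26.23 - 17.28) = 22.23 / 8.95 = 2.484 g/cm^3

2.484


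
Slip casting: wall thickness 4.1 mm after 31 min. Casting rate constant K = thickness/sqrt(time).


K = 4.1 / sqrt(31) = 4.1 / 5.5678 = 0.736 mm/min^0.5

0.736


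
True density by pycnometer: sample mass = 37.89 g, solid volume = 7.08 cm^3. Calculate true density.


TD = 37.89 / 7.08 = 5.352 g/cm^3

5.352


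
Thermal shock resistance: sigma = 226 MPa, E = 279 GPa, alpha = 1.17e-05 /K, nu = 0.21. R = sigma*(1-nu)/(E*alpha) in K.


R = 226*(1-0.21)/(279*1000*1.17e-05) = 55 K

55


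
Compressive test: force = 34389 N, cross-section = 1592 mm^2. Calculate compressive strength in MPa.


CS = 34389 / 1592 = 21.6 MPa

21.6


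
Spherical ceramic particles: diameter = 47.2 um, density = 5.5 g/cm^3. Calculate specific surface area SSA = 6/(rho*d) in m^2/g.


SSA = 6 / (5.5 * 47.2) = 0.023 m^2/g

0.023


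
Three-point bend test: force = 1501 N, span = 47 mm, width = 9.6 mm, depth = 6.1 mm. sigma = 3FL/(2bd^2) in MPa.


sigma = 3*1501*47/(2*9.6*6.1^2) = 296.2 MPa

296.2


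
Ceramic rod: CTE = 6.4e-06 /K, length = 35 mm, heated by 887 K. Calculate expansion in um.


dL = 6.4e-06 * 35 * 887 * 1000 = 198.688 um

198.688


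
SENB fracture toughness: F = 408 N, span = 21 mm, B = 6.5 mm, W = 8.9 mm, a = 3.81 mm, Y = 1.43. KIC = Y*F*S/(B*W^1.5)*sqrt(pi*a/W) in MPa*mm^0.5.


KIC = 1.43*408*21/(6.5*8.9^1.5)*sqrt(pi*3.81/8.9) = 82.33

82.33


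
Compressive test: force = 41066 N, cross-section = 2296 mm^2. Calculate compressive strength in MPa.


CS = 41066 / 2296 = 17.9 MPa

17.9


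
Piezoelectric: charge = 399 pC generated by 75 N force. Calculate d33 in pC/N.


d33 = 399 / 75 = 5.3 pC/N

5.3


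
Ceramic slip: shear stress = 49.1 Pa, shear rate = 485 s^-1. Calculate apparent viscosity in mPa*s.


eta = tau/gamma * 1000 = 49.1/485 * 1000 = 101.2 mPa*s

101.2


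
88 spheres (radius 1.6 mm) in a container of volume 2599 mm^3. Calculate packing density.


V_sphere = 4/3*pi*1.6^3 = 17.1573 mm^3
Total V = 88*17.1573 = 1509.8424 mm^3
PD = 1509.8424 / 2599 = 0.581

0.581


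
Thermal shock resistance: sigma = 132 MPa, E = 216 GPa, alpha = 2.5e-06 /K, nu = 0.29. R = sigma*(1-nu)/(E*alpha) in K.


R = 132*(1-0.29)/(216*1000*2.5e-06) = 174 K

174


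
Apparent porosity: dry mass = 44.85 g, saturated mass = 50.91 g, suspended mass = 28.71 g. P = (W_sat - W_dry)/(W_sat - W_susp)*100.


P = (50.91 - 44.85) / (50.91 - 28.71) * 100 = 6.06 / 22.2 * 100 = 27.3%

27.3


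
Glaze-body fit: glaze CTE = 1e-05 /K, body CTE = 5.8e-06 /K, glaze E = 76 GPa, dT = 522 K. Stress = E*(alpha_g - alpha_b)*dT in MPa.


Stress = 76*1000*(1e-05 - 5.8e-06)*522 = 166.6 MPa

166.6


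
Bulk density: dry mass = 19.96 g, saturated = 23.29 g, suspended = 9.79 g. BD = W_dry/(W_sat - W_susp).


BD = 19.96 / (23.29 - 9.79) = 19.96 / 13.5 = 1.479 g/cm^3

1.479


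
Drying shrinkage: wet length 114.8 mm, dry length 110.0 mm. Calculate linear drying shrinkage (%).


DS = (114.8 - 110.0) / 114.8 * 100 = 4.18%

4.18


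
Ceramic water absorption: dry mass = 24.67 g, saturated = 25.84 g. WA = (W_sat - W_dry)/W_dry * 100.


WA = (25.84 - 24.67) / 24.67 * 100 = 4.74%

4.74


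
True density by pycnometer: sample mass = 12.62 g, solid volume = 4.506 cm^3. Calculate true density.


TD = 12.62 / 4.506 = 2.801 g/cm^3

2.801


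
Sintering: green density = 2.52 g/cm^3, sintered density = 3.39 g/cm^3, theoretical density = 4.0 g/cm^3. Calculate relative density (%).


Relative = 3.39 / 4.0 * 100 = 84.8%

84.8


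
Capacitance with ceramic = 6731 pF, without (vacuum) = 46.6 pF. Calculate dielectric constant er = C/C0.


er = 6731 / 46.6 = 144.44

144.44


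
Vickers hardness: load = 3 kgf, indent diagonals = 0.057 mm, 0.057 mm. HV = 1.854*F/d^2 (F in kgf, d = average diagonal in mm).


d_avg = (0.057+0.057)/2 = 0.057 mm
HV = 1.854*3/0.057^2 = 1712

1712


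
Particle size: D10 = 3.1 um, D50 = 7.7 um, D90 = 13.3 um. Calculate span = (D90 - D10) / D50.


Span = (13.3 - 3.1) / 7.7 = 10.2 / 7.7 = 1.325

1.325


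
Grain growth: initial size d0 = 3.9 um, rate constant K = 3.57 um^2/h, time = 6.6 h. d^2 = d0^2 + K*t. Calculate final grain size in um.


d^2 = 3.9^2 + 3.57*6.6 = 38.772
d = sqrt(38.772) = 6.23 um

6.23


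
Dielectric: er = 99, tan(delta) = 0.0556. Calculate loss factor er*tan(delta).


Loss = 99 * 0.0556 = 5.504

5.504


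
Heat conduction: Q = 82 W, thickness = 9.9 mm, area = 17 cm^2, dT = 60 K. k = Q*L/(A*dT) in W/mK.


k = 82*9.9/1000/(17/10000*60) = 7.96 W/mK

7.96


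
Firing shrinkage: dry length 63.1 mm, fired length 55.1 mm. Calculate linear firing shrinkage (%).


FS = (63.1 - 55.1) / 63.1 * 100 = 12.68%

12.68


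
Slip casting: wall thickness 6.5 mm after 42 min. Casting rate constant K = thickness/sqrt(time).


K = 6.5 / sqrt(42) = 6.5 / 6.4807 = 1.003 mm/min^0.5

1.003


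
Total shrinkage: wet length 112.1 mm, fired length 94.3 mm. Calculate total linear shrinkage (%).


TS = (112.1 - 94.3) / 112.1 * 100 = 15.88%

15.88


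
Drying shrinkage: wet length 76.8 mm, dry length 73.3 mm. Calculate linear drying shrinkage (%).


DS = (76.8 - 73.3) / 76.8 * 100 = 4.56%

4.56


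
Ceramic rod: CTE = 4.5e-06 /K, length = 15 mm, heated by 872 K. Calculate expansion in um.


dL = 4.5e-06 * 15 * 872 * 1000 = 58.86 um

58.86


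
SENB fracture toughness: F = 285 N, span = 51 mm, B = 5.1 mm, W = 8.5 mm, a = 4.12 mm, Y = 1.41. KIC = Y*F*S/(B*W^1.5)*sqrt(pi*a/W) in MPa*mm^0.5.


KIC = 1.41*285*51/(5.1*8.5^1.5)*sqrt(pi*4.12/8.5) = 200.1

200.1


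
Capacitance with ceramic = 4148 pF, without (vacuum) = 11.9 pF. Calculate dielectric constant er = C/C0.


er = 4148 / 11.9 = 348.57

348.57


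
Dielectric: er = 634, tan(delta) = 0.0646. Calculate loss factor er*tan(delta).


Loss = 634 * 0.0646 = 40.956

40.956


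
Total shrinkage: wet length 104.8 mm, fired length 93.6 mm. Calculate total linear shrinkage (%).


TS = (104.8 - 93.6) / 104.8 * 100 = 10.69%

10.69


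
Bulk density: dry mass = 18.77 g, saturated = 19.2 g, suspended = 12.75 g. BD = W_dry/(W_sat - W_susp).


BD = 18.77 / (19.2 - 12.75) = 18.77 / 6.45 = 2.91 g/cm^3

2.91


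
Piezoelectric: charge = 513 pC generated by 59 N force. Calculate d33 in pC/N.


d33 = 513 / 59 = 8.7 pC/N

8.7


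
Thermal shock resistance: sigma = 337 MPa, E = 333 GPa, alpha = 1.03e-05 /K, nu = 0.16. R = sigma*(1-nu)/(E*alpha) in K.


R = 337*(1-0.16)/(333*1000*1.03e-05) = 83 K

83


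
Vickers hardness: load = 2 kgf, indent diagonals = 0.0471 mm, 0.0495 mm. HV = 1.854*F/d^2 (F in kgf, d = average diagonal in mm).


d_avg = (0.0471+0.0495)/2 = 0.0483 mm
HV = 1.854*2/0.0483^2 = 1589

1589


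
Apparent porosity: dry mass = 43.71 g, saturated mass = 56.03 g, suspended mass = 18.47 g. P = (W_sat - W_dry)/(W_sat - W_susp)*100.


P = (56.03 - 43.71) / (56.03 - 18.47) * 100 = 12.32 / 37.56 * 100 = 32.8%

32.8


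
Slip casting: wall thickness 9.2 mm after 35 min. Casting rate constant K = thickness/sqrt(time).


K = 9.2 / sqrt(35) = 9.2 / 5.9161 = 1.555 mm/min^0.5

1.555


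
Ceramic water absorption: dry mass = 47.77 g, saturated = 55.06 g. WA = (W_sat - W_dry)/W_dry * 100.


WA = (55.06 - 47.77) / 47.77 * 100 = 15.26%

15.26


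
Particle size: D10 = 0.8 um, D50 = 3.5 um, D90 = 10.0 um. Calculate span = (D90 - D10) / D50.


Span = (10.0 - 0.8) / 3.5 = 9.2 / 3.5 = 2.629

2.629


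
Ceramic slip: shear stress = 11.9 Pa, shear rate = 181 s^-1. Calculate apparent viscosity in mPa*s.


eta = tau/gamma * 1000 = 11.9/181 * 1000 = 65.7 mPa*s

65.7


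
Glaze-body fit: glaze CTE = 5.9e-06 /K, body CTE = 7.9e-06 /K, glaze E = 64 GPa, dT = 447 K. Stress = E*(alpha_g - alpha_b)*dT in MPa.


Stress = 64*1000*(5.9e-06 - 7.9e-06)*447 = -57.2 MPa

-57.2


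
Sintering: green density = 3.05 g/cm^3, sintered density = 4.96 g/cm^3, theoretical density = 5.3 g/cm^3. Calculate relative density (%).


Relative = 4.96 / 5.3 * 100 = 93.6%

93.6


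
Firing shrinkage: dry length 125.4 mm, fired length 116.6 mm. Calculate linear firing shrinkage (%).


FS = (125.4 - 116.6) / 125.4 * 100 = 7.02%

7.02


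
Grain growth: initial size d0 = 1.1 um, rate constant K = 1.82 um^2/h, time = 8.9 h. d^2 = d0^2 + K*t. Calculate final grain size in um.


d^2 = 1.1^2 + 1.82*8.9 = 17.408
d = sqrt(17.408) = 4.17 um

4.17


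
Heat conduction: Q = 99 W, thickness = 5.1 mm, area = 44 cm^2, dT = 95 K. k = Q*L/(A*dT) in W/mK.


k = 99*5.1/1000/(44/10000*95) = 1.21 W/mK

1.21


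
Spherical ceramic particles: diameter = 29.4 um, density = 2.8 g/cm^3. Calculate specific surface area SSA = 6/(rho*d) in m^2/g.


SSA = 6 / (2.8 * 29.4) = 0.073 m^2/g

0.073


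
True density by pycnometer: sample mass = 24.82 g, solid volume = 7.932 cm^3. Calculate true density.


TD = 24.82 / 7.932 = 3.129 g/cm^3

3.129


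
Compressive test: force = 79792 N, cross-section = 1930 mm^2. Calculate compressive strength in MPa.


CS = 79792 / 1930 = 41.3 MPa

41.3


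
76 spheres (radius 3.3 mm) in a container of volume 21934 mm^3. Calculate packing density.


V_sphere = 4/3*pi*3.3^3 = 150.5326 mm^3
Total V = 76*150.5326 = 11440.4776 mm^3
PD = 11440.4776 / 21934 = 0.522

0.522


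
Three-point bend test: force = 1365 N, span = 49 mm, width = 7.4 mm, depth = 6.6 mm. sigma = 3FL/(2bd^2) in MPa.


sigma = 3*1365*49/(2*7.4*6.6^2) = 311.2 MPa

311.2


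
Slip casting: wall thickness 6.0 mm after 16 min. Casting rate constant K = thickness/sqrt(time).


K = 6.0 / sqrt(16) = 6.0 / 4.0 = 1.5 mm/min^0.5

1.5


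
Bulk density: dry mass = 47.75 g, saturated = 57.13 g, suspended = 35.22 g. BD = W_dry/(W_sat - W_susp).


BD = 47.75 / (57.13 - 35.22) = 47.75 / 21.91 = 2.179 g/cm^3

2.179


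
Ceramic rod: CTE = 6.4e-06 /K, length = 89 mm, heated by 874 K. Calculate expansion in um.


dL = 6.4e-06 * 89 * 874 * 1000 = 497.83 um

497.83


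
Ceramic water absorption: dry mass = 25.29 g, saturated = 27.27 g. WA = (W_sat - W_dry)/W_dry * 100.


WA = (27.27 - 25.29) / 25.29 * 100 = 7.83%

7.83


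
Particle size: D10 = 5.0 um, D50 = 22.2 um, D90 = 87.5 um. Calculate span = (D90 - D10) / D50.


Span = (87.5 - 5.0) / 22.2 = 82.5 / 22.2 = 3.716

3.716


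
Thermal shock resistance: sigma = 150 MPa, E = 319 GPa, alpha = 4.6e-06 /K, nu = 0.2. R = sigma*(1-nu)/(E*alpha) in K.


R = 150*(1-0.2)/(319*1000*4.6e-06) = 82 K

82


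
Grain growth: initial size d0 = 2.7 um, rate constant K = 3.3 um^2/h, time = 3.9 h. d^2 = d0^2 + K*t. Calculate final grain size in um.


d^2 = 2.7^2 + 3.3*3.9 = 20.16
d = sqrt(20.16) = 4.49 um

4.49


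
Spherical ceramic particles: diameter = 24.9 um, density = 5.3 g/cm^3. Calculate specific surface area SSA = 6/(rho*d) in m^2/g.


SSA = 6 / (5.3 * 24.9) = 0.045 m^2/g

0.045


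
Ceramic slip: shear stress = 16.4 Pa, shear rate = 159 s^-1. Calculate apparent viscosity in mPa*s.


eta = tau/gamma * 1000 = 16.4/159 * 1000 = 103.1 mPa*s

103.1


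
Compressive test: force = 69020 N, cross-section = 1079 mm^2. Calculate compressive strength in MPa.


CS = 69020 / 1079 = 64.0 MPa

64.0


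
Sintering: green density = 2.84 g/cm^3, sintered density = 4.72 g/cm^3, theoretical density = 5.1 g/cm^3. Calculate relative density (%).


Relative = 4.72 / 5.1 * 100 = 92.5%

92.5


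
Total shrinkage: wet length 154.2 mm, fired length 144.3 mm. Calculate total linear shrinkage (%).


TS = (154.2 - 144.3) / 154.2 * 100 = 6.42%

6.42


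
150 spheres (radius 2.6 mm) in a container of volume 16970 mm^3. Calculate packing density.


V_sphere = 4/3*pi*2.6^3 = 73.6222 mm^3
Total V = 150*73.6222 = 11043.33 mm^3
PD = 11043.33 / 16970 = 0.651

0.651


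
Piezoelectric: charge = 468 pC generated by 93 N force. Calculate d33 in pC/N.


d33 = 468 / 93 = 5.0 pC/N

5.0


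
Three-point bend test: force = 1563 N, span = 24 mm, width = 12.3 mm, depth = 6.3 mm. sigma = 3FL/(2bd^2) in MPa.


sigma = 3*1563*24/(2*12.3*6.3^2) = 115.3 MPa

115.3


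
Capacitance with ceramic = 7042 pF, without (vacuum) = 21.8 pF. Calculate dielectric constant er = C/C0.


er = 7042 / 21.8 = 323.03

323.03


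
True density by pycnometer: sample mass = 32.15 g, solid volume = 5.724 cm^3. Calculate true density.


TD = 32.15 / 5.724 = 5.617 g/cm^3

5.617


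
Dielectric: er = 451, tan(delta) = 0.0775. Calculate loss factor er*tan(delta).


Loss = 451 * 0.0775 = 34.953

34.953


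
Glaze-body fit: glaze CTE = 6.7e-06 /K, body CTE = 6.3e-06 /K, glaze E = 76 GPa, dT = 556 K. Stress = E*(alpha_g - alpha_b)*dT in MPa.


Stress = 76*1000*(6.7e-06 - 6.3e-06)*556 = 16.9 MPa

16.9


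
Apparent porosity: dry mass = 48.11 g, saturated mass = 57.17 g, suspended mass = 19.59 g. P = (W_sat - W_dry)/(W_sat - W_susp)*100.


P = (57.17 - 48.11) / (57.17 - 19.59) * 100 = 9.06 / 37.58 * 100 = 24.1%

24.1


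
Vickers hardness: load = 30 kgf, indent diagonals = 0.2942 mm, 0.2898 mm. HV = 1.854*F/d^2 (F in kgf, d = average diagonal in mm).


d_avg = (0.2942+0.2898)/2 = 0.292 mm
HV = 1.854*30/0.292^2 = 652

652


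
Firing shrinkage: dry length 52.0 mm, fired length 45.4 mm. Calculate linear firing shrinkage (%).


FS = (52.0 - 45.4) / 52.0 * 100 = 12.69%

12.69


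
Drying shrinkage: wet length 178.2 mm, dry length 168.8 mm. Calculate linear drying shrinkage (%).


DS = (178.2 - 168.8) / 178.2 * 100 = 5.27%

5.27


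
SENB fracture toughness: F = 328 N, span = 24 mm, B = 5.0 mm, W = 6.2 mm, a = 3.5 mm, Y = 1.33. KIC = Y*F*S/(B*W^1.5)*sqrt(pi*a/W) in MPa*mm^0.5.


KIC = 1.33*328*24/(5.0*6.2^1.5)*sqrt(pi*3.5/6.2) = 180.63

180.63


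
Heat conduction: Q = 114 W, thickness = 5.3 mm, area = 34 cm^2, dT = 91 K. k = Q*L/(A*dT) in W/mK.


k = 114*5.3/1000/(34/10000*91) = 1.95 W/mK

1.95


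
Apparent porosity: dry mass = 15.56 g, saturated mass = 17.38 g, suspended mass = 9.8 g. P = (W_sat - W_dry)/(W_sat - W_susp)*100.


P = (17.38 - 15.56) / (17.38 - 9.8) * 100 = 1.82 / 7.58 * 100 = 24.0%

24.0


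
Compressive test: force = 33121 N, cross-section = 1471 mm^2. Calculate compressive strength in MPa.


CS = 33121 / 1471 = 22.5 MPa

22.5


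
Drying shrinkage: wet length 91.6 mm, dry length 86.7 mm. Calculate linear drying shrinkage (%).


DS = (91.6 - 86.7) / 91.6 * 100 = 5.35%

5.35


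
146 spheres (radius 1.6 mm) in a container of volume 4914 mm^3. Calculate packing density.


V_sphere = 4/3*pi*1.6^3 = 17.1573 mm^3
Total V = 146*17.1573 = 2504.9658 mm^3
PD = 2504.9658 / 4914 = 0.51

0.51


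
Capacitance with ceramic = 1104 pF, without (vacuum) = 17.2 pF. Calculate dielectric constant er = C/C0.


er = 1104 / 17.2 = 64.19

64.19


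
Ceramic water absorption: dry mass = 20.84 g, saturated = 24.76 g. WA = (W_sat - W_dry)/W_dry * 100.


WA = (24.76 - 20.84) / 20.84 * 100 = 18.81%

18.81


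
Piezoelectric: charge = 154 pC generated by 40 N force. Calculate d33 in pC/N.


d33 = 154 / 40 = 3.9 pC/N

3.9


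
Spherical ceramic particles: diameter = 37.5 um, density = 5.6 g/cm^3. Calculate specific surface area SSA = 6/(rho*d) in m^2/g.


SSA = 6 / (5.6 * 37.5) = 0.029 m^2/g

0.029


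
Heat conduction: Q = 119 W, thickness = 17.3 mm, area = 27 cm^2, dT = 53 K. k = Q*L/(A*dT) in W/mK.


k = 119*17.3/1000/(27/10000*53) = 14.39 W/mK

14.39


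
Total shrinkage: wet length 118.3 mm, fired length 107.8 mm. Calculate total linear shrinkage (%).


TS = (118.3 - 107.8) / 118.3 * 100 = 8.88%

8.88


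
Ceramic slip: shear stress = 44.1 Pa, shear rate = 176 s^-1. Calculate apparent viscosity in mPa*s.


eta = tau/gamma * 1000 = 44.1/176 * 1000 = 250.6 mPa*s

250.6


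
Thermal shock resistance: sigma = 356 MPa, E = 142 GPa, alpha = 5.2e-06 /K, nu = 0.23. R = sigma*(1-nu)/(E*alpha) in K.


R = 356*(1-0.23)/(142*1000*5.2e-06) = 371 K

371


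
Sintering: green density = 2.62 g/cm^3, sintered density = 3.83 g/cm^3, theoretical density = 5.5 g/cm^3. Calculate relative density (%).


Relative = 3.83 / 5.5 * 100 = 69.6%

69.6


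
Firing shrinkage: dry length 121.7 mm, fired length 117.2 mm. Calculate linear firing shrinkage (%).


FS = (121.7 - 117.2) / 121.7 * 100 = 3.7%

3.7


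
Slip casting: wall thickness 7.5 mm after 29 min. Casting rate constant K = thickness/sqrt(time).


K = 7.5 / sqrt(29) = 7.5 / 5.3852 = 1.393 mm/min^0.5

1.393


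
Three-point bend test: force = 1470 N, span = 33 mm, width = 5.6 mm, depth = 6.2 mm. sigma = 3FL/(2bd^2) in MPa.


sigma = 3*1470*33/(2*5.6*6.2^2) = 338.0 MPa

338.0


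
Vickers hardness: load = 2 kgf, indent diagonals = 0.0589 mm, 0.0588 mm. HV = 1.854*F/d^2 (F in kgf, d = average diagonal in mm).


d_avg = (0.0589+0.0588)/2 = 0.05885 mm
HV = 1.854*2/0.05885^2 = 1071

1071


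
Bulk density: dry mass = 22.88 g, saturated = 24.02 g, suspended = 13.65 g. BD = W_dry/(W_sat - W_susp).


BD = 22.88 / (24.02 - 13.65) = 22.88 / 10.37 = 2.206 g/cm^3

2.206


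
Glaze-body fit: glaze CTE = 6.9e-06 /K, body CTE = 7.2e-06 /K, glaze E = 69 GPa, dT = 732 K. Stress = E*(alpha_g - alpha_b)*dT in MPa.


Stress = 69*1000*(6.9e-06 - 7.2e-06)*732 = -15.2 MPa

-15.2


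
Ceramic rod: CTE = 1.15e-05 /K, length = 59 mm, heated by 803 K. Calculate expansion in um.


dL = 1.15e-05 * 59 * 803 * 1000 = 544.836 um

544.836


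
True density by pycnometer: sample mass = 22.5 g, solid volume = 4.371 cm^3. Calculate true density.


TD = 22.5 / 4.371 = 5.148 g/cm^3

5.148


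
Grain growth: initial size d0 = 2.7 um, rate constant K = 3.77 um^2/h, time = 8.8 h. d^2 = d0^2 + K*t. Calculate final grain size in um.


d^2 = 2.7^2 + 3.77*8.8 = 40.466
d = sqrt(40.466) = 6.36 um

6.36


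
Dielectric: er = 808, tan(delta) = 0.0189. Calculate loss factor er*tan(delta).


Loss = 808 * 0.0189 = 15.271

15.271


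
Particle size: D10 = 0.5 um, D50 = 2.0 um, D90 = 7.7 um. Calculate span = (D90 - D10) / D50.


Span = (7.7 - 0.5) / 2.0 = 7.2 / 2.0 = 3.6

3.6


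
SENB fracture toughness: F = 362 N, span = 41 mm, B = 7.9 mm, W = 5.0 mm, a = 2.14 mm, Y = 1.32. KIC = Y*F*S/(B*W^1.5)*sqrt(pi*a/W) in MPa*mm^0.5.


KIC = 1.32*362*41/(7.9*5.0^1.5)*sqrt(pi*2.14/5.0) = 257.21

257.21


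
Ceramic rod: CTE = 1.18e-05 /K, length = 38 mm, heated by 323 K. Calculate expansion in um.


dL = 1.18e-05 * 38 * 323 * 1000 = 144.833 um

144.833


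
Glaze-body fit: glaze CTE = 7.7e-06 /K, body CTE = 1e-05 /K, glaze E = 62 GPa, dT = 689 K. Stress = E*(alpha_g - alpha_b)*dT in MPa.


Stress = 62*1000*(7.7e-06 - 1e-05)*689 = -98.3 MPa

-98.3


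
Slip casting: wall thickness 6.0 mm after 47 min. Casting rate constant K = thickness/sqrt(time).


K = 6.0 / sqrt(47) = 6.0 / 6.8557 = 0.875 mm/min^0.5

0.875


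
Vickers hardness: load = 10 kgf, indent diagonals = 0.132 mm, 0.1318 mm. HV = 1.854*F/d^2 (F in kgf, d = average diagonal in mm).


d_avg = (0.132+0.1318)/2 = 0.1319 mm
HV = 1.854*10/0.1319^2 = 1066

1066


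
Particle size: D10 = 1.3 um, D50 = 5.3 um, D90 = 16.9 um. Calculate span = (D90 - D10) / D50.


Span = (16.9 - 1.3) / 5.3 = 15.6 / 5.3 = 2.943

2.943


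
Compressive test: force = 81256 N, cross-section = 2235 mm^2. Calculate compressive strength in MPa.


CS = 81256 / 2235 = 36.4 MPa

36.4


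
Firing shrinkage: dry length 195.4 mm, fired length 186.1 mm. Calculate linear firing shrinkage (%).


FS = (195.4 - 186.1) / 195.4 * 100 = 4.76%

4.76


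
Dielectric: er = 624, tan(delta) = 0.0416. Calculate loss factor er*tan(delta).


Loss = 624 * 0.0416 = 25.958

25.958


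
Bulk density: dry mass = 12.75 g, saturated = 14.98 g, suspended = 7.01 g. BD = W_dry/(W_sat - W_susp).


BD = 12.75 / (14.98 - 7.01) = 12.75 / 7.97 = 1.6 g/cm^3

1.6


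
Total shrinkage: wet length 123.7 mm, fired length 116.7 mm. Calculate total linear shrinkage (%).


TS = (123.7 - 116.7) / 123.7 * 100 = 5.66%

5.66


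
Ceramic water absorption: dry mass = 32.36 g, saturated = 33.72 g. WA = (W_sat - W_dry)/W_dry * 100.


WA = (33.72 - 32.36) / 32.36 * 100 = 4.2%

4.2


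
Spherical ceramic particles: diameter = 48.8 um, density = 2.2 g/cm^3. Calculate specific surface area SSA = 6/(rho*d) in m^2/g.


SSA = 6 / (2.2 * 48.8) = 0.056 m^2/g

0.056


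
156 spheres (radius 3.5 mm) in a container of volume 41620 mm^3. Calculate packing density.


V_sphere = 4/3*pi*3.5^3 = 179.5944 mm^3
Total V = 156*179.5944 = 28016.7264 mm^3
PD = 28016.7264 / 41620 = 0.673

0.673


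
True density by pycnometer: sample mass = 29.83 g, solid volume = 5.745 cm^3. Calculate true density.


TD = 29.83 / 5.745 = 5.192 g/cm^3

5.192


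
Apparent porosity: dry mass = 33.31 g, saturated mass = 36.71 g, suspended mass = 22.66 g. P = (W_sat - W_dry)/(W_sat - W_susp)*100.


P = (36.71 - 33.31) / (36.71 - 22.66) * 100 = 3.4 / 14.05 * 100 = 24.2%

24.2


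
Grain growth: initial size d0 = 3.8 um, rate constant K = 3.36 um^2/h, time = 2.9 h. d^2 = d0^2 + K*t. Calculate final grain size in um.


d^2 = 3.8^2 + 3.36*2.9 = 24.184
d = sqrt(24.184) = 4.92 um

4.92


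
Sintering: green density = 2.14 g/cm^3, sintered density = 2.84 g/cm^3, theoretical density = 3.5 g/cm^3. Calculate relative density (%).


Relative = 2.84 / 3.5 * 100 = 81.1%

81.1


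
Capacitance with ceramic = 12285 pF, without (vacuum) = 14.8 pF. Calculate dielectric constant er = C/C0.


er = 12285 / 14.8 = 830.07

830.07


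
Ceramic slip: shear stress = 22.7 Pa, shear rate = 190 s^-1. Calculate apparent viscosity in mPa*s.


eta = tau/gamma * 1000 = 22.7/190 * 1000 = 119.5 mPa*s

119.5


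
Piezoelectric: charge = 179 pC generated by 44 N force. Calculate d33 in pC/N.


d33 = 179 / 44 = 4.1 pC/N

4.1


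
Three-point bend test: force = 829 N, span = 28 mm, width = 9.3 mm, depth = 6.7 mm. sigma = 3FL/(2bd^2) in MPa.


sigma = 3*829*28/(2*9.3*6.7^2) = 83.4 MPa

83.4
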